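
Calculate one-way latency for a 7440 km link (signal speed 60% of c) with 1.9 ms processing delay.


Speed = 0.6 * 3e5 km/s = 180000 km/s
Propagation delay = 7440 / 180000 = 0.0413 s = 41.3333 ms
Processing delay = 1.9 ms
Total one-way latency = 43.2333 ms


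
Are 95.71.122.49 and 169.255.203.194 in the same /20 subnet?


Mask: 255.255.240.0
95.71.122.49 AND mask = 95.71.112.0
169.255.203.194 AND mask = 169.255.192.0
No, different subnets (95.71.112.0 vs 169.255.192.0)


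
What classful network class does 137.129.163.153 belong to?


First octet: 137
Binary: 10001001
10xxxxxx -> Class B (128-191)
Class B, default mask 255.255.0.0 (/16)


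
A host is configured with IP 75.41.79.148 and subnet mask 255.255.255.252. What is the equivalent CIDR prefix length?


Binary: 11111111.11111111.11111111.11111100
Count leading 1s
Prefix: /30


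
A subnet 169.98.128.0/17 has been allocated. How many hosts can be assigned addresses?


Host bits = 32 - 17 = 15
Total addresses = 2^15 = 32768
Usable = total - 2 (network and broadcast)
Usable hosts: 32766


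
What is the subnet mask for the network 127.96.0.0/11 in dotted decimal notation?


/11 means 11 network bits, 21 host bits
Binary: 11111111111000000000000000000000
Mask: 255.224.0.0


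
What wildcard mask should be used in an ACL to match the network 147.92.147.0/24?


Subnet mask: 255.255.255.0
Wildcard = 255.255.255.255 - subnet mask
255 - 255 = 0
255 - 255 = 0
255 - 255 = 0
255 - 0 = 255
Wildcard: 0.0.0.255


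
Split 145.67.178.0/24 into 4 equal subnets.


New prefix = 24 + 2 = 26
Each subnet has 64 addresses
  145.67.178.0/26
  145.67.178.64/26
  145.67.178.128/26
  145.67.178.192/26
Subnets: 145.67.178.0/26, 145.67.178.64/26, 145.67.178.128/26, 145.67.178.192/26


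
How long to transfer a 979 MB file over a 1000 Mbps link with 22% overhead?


Effective throughput = 1000 * (1 - 22/100) = 780 Mbps
File size in Mb = 979 * 8 = 7832 Mb
Time = 7832 / 780
Time = 10.041 seconds


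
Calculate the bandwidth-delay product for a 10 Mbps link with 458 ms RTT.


BDP = bandwidth * RTT
= 10 Mbps * 458 ms
= 10 * 1e6 * 458 / 1000 bits
= 4580000 bits
= 572500 bytes
= 559.082 KB
BDP = 4580000 bits (572500 bytes)


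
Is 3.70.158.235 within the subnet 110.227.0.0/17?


Subnet network: 110.227.0.0
Test IP AND mask: 3.70.128.0
No, 3.70.158.235 is not in 110.227.0.0/17


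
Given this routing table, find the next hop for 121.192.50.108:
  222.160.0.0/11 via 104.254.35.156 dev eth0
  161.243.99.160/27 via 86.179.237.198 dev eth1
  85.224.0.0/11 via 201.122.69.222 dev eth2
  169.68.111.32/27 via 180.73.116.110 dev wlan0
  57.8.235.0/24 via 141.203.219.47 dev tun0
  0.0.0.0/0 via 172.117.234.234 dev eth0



Longest prefix match for 121.192.50.108:
  /11 222.160.0.0: no
  /27 161.243.99.160: no
  /11 85.224.0.0: no
  /27 169.68.111.32: no
  /24 57.8.235.0: no
  /0 0.0.0.0: MATCH
Selected: next-hop 172.117.234.234 via eth0 (matched /0)


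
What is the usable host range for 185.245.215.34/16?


Network: 185.245.0.0
Broadcast: 185.245.255.255
First usable = network + 1
Last usable = broadcast - 1
Range: 185.245.0.1 to 185.245.255.254


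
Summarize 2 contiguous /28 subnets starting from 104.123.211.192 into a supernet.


Original prefix: /28
Number of subnets: 2 = 2^1
New prefix = 28 - 1 = 27
Supernet: 104.123.211.192/27


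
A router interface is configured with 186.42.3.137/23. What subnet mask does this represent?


/23 means 23 network bits, 9 host bits
Binary: 11111111111111111111111000000000
Mask: 255.255.254.0


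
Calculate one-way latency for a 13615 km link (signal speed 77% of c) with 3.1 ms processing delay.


Speed = 0.77 * 3e5 km/s = 231000 km/s
Propagation delay = 13615 / 231000 = 0.0589 s = 58.9394 ms
Processing delay = 3.1 ms
Total one-way latency = 62.0394 ms


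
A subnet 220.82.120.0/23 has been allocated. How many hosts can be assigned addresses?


Host bits = 32 - 23 = 9
Total addresses = 2^9 = 512
Usable = total - 2 (network and broadcast)
Usable hosts: 510


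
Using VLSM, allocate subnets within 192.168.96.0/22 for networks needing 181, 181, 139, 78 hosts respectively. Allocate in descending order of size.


181 hosts -> /24 (254 usable): 192.168.96.0/24
181 hosts -> /24 (254 usable): 192.168.97.0/24
139 hosts -> /24 (254 usable): 192.168.98.0/24
78 hosts -> /25 (126 usable): 192.168.99.0/25
Allocation: 192.168.96.0/24 (181 hosts, 254 usable); 192.168.97.0/24 (181 hosts, 254 usable); 192.168.98.0/24 (139 hosts, 254 usable); 192.168.99.0/25 (78 hosts, 126 usable)


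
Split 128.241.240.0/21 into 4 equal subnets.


New prefix = 21 + 2 = 23
Each subnet has 512 addresses
  128.241.240.0/23
  128.241.242.0/23
  128.241.244.0/23
  128.241.246.0/23
Subnets: 128.241.240.0/23, 128.241.242.0/23, 128.241.244.0/23, 128.241.246.0/23


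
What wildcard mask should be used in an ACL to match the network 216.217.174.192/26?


Subnet mask: 255.255.255.192
Wildcard = 255.255.255.255 - subnet mask
255 - 255 = 0
255 - 255 = 0
255 - 255 = 0
255 - 192 = 63
Wildcard: 0.0.0.63


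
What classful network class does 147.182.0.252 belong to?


First octet: 147
Binary: 10010011
10xxxxxx -> Class B (128-191)
Class B, default mask 255.255.0.0 (/16)


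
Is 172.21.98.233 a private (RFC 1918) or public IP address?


RFC 1918 private ranges:
  10.0.0.0/8 (10.0.0.0 - 10.255.255.255)
  172.16.0.0/12 (172.16.0.0 - 172.31.255.255)
  192.168.0.0/16 (192.168.0.0 - 192.168.255.255)
Private (in 172.16.0.0/12)


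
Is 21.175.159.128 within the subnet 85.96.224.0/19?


Subnet network: 85.96.224.0
Test IP AND mask: 21.175.128.0
No, 21.175.159.128 is not in 85.96.224.0/19


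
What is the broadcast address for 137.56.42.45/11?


Network: 137.32.0.0/11
Host bits = 21
Set all host bits to 1:
Broadcast: 137.63.255.255


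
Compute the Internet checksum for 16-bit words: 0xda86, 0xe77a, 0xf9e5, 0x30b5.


Sum all words (with carry folding):
+ 0xda86 = 0xda86
+ 0xe77a = 0xc201
+ 0xf9e5 = 0xbbe7
+ 0x30b5 = 0xec9c
One's complement: ~0xec9c
Checksum = 0x1363


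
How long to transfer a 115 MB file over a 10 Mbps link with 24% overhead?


Effective throughput = 10 * (1 - 24/100) = 7.6 Mbps
File size in Mb = 115 * 8 = 920 Mb
Time = 920 / 7.6
Time = 121.0526 seconds


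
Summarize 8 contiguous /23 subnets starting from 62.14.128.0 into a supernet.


Original prefix: /23
Number of subnets: 8 = 2^3
New prefix = 23 - 3 = 20
Supernet: 62.14.128.0/20


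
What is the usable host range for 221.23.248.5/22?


Network: 221.23.248.0
Broadcast: 221.23.251.255
First usable = network + 1
Last usable = broadcast - 1
Range: 221.23.248.1 to 221.23.251.254


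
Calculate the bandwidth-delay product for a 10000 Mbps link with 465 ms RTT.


BDP = bandwidth * RTT
= 10000 Mbps * 465 ms
= 10000 * 1e6 * 465 / 1000 bits
= 4650000000 bits
= 581250000 bytes
= 567626.9531 KB
BDP = 4650000000 bits (581250000 bytes)


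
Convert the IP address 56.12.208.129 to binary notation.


56 = 00111000
12 = 00001100
208 = 11010000
129 = 10000001
Binary: 00111000.00001100.11010000.10000001


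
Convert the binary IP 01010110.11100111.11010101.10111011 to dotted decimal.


01010110 = 86
11100111 = 231
11010101 = 213
10111011 = 187
IP: 86.231.213.187


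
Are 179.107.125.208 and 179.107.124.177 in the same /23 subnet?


Mask: 255.255.254.0
179.107.125.208 AND mask = 179.107.124.0
179.107.124.177 AND mask = 179.107.124.0
Yes, same subnet (179.107.124.0)


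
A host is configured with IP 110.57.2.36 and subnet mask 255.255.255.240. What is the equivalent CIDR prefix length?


Binary: 11111111.11111111.11111111.11110000
Count leading 1s
Prefix: /28


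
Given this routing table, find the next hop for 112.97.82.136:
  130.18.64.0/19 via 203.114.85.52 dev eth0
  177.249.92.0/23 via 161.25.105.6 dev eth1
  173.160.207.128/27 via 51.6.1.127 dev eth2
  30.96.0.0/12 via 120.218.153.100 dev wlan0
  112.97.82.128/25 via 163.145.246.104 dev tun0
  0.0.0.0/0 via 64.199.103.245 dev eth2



Longest prefix match for 112.97.82.136:
  /19 130.18.64.0: no
  /23 177.249.92.0: no
  /27 173.160.207.128: no
  /12 30.96.0.0: no
  /25 112.97.82.128: MATCH
  /0 0.0.0.0: MATCH
Selected: next-hop 163.145.246.104 via tun0 (matched /25)


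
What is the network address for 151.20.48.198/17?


IP:   10010111.00010100.00110000.11000110
Mask: 11111111.11111111.10000000.00000000
AND operation:
Net:  10010111.00010100.00000000.00000000
Network: 151.20.0.0/17


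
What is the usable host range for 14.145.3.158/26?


Network: 14.145.3.128
Broadcast: 14.145.3.191
First usable = network + 1
Last usable = broadcast - 1
Range: 14.145.3.129 to 14.145.3.190


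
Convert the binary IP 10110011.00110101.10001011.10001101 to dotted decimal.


10110011 = 179
00110101 = 53
10001011 = 139
10001101 = 141
IP: 179.53.139.141


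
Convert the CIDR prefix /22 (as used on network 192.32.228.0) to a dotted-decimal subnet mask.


/22 means 22 network bits, 10 host bits
Binary: 11111111111111111111110000000000
Mask: 255.255.252.0


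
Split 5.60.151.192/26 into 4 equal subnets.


New prefix = 26 + 2 = 28
Each subnet has 16 addresses
  5.60.151.192/28
  5.60.151.208/28
  5.60.151.224/28
  5.60.151.240/28
Subnets: 5.60.151.192/28, 5.60.151.208/28, 5.60.151.224/28, 5.60.151.240/28


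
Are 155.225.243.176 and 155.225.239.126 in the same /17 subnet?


Mask: 255.255.128.0
155.225.243.176 AND mask = 155.225.128.0
155.225.239.126 AND mask = 155.225.128.0
Yes, same subnet (155.225.128.0)


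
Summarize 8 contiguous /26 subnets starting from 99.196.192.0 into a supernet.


Original prefix: /26
Number of subnets: 8 = 2^3
New prefix = 26 - 3 = 23
Supernet: 99.196.192.0/23


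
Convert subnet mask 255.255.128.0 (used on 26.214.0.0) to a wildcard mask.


Subnet mask: 255.255.128.0
Wildcard = 255.255.255.255 - subnet mask
255 - 255 = 0
255 - 255 = 0
255 - 128 = 127
255 - 0 = 255
Wildcard: 0.0.127.255


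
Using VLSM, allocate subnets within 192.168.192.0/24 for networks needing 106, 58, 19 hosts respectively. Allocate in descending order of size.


106 hosts -> /25 (126 usable): 192.168.192.0/25
58 hosts -> /26 (62 usable): 192.168.192.128/26
19 hosts -> /27 (30 usable): 192.168.192.192/27
Allocation: 192.168.192.0/25 (106 hosts, 126 usable); 192.168.192.128/26 (58 hosts, 62 usable); 192.168.192.192/27 (19 hosts, 30 usable)


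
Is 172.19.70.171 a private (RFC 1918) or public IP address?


RFC 1918 private ranges:
  10.0.0.0/8 (10.0.0.0 - 10.255.255.255)
  172.16.0.0/12 (172.16.0.0 - 172.31.255.255)
  192.168.0.0/16 (192.168.0.0 - 192.168.255.255)
Private (in 172.16.0.0/12)


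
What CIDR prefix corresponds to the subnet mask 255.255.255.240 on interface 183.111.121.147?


Binary: 11111111.11111111.11111111.11110000
Count leading 1s
Prefix: /28


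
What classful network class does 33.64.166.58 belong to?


First octet: 33
Binary: 00100001
0xxxxxxx -> Class A (1-126)
Class A, default mask 255.0.0.0 (/8)


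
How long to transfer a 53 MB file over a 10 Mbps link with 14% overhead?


Effective throughput = 10 * (1 - 14/100) = 8.6 Mbps
File size in Mb = 53 * 8 = 424 Mb
Time = 424 / 8.6
Time = 49.3023 seconds


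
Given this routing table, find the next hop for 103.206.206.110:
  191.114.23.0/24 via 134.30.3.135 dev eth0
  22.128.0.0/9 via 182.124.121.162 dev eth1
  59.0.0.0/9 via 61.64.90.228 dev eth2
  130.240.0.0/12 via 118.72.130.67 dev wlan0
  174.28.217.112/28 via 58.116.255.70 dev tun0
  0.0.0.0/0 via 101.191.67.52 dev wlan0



Longest prefix match for 103.206.206.110:
  /24 191.114.23.0: no
  /9 22.128.0.0: no
  /9 59.0.0.0: no
  /12 130.240.0.0: no
  /28 174.28.217.112: no
  /0 0.0.0.0: MATCH
Selected: next-hop 101.191.67.52 via wlan0 (matched /0)


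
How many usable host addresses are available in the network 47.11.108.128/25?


Host bits = 32 - 25 = 7
Total addresses = 2^7 = 128
Usable = total - 2 (network and broadcast)
Usable hosts: 126


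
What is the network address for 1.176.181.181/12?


IP:   00000001.10110000.10110101.10110101
Mask: 11111111.11110000.00000000.00000000
AND operation:
Net:  00000001.10110000.00000000.00000000
Network: 1.176.0.0/12


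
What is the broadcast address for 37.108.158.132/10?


Network: 37.64.0.0/10
Host bits = 22
Set all host bits to 1:
Broadcast: 37.127.255.255


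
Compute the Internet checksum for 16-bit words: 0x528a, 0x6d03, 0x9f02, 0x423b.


Sum all words (with carry folding):
+ 0x528a = 0x528a
+ 0x6d03 = 0xbf8d
+ 0x9f02 = 0x5e90
+ 0x423b = 0xa0cb
One's complement: ~0xa0cb
Checksum = 0x5f34


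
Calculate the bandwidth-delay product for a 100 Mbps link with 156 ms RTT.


BDP = bandwidth * RTT
= 100 Mbps * 156 ms
= 100 * 1e6 * 156 / 1000 bits
= 15600000 bits
= 1950000 bytes
= 1904.2969 KB
BDP = 15600000 bits (1950000 bytes)


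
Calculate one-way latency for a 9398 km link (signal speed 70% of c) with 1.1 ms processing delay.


Speed = 0.7 * 3e5 km/s = 210000 km/s
Propagation delay = 9398 / 210000 = 0.0448 s = 44.7524 ms
Processing delay = 1.1 ms
Total one-way latency = 45.8524 ms


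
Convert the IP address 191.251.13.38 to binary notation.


191 = 10111111
251 = 11111011
13 = 00001101
38 = 00100110
Binary: 10111111.11111011.00001101.00100110


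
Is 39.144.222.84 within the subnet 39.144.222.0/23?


Subnet network: 39.144.222.0
Test IP AND mask: 39.144.222.0
Yes, 39.144.222.84 is in 39.144.222.0/23


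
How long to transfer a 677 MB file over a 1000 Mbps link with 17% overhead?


Effective throughput = 1000 * (1 - 17/100) = 830 Mbps
File size in Mb = 677 * 8 = 5416 Mb
Time = 5416 / 830
Time = 6.5253 seconds


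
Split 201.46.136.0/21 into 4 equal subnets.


New prefix = 21 + 2 = 23
Each subnet has 512 addresses
  201.46.136.0/23
  201.46.138.0/23
  201.46.140.0/23
  201.46.142.0/23
Subnets: 201.46.136.0/23, 201.46.138.0/23, 201.46.140.0/23, 201.46.142.0/23


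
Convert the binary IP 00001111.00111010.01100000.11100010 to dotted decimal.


00001111 = 15
00111010 = 58
01100000 = 96
11100010 = 226
IP: 15.58.96.226


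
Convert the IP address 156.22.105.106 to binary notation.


156 = 10011100
22 = 00010110
105 = 01101001
106 = 01101010
Binary: 10011100.00010110.01101001.01101010


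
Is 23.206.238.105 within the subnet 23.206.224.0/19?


Subnet network: 23.206.224.0
Test IP AND mask: 23.206.224.0
Yes, 23.206.238.105 is in 23.206.224.0/19


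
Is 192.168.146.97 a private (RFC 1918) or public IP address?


RFC 1918 private ranges:
  10.0.0.0/8 (10.0.0.0 - 10.255.255.255)
  172.16.0.0/12 (172.16.0.0 - 172.31.255.255)
  192.168.0.0/16 (192.168.0.0 - 192.168.255.255)
Private (in 192.168.0.0/16)


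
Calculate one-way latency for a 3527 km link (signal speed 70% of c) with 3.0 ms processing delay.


Speed = 0.7 * 3e5 km/s = 210000 km/s
Propagation delay = 3527 / 210000 = 0.0168 s = 16.7952 ms
Processing delay = 3.0 ms
Total one-way latency = 19.7952 ms


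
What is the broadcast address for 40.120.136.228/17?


Network: 40.120.128.0/17
Host bits = 15
Set all host bits to 1:
Broadcast: 40.120.255.255


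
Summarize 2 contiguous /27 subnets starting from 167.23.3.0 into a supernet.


Original prefix: /27
Number of subnets: 2 = 2^1
New prefix = 27 - 1 = 26
Supernet: 167.23.3.0/26


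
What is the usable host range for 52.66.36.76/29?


Network: 52.66.36.72
Broadcast: 52.66.36.79
First usable = network + 1
Last usable = broadcast - 1
Range: 52.66.36.73 to 52.66.36.78


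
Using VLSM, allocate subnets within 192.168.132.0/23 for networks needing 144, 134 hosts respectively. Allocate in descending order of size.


144 hosts -> /24 (254 usable): 192.168.132.0/24
134 hosts -> /24 (254 usable): 192.168.133.0/24
Allocation: 192.168.132.0/24 (144 hosts, 254 usable); 192.168.133.0/24 (134 hosts, 254 usable)


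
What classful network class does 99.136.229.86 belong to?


First octet: 99
Binary: 01100011
0xxxxxxx -> Class A (1-126)
Class A, default mask 255.0.0.0 (/8)


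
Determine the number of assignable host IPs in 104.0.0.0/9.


Host bits = 32 - 9 = 23
Total addresses = 2^23 = 8388608
Usable = total - 2 (network and broadcast)
Usable hosts: 8388606


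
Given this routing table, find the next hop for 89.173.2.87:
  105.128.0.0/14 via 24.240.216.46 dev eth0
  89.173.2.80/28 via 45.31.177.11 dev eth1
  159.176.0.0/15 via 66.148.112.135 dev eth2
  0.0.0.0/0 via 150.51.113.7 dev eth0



Longest prefix match for 89.173.2.87:
  /14 105.128.0.0: no
  /28 89.173.2.80: MATCH
  /15 159.176.0.0: no
  /0 0.0.0.0: MATCH
Selected: next-hop 45.31.177.11 via eth1 (matched /28)


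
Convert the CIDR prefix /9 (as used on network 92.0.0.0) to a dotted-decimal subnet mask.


/9 means 9 network bits, 23 host bits
Binary: 11111111100000000000000000000000
Mask: 255.128.0.0


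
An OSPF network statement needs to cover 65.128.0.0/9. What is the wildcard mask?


Subnet mask: 255.128.0.0
Wildcard = 255.255.255.255 - subnet mask
255 - 255 = 0
255 - 128 = 127
255 - 0 = 255
255 - 0 = 255
Wildcard: 0.127.255.255


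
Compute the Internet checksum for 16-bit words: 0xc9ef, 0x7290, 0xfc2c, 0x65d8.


Sum all words (with carry folding):
+ 0xc9ef = 0xc9ef
+ 0x7290 = 0x3c80
+ 0xfc2c = 0x38ad
+ 0x65d8 = 0x9e85
One's complement: ~0x9e85
Checksum = 0x617a


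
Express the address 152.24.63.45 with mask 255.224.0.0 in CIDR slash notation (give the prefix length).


Binary: 11111111.11100000.00000000.00000000
Count leading 1s
Prefix: /11


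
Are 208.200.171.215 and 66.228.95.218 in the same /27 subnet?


Mask: 255.255.255.224
208.200.171.215 AND mask = 208.200.171.192
66.228.95.218 AND mask = 66.228.95.192
No, different subnets (208.200.171.192 vs 66.228.95.192)


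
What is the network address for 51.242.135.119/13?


IP:   00110011.11110010.10000111.01110111
Mask: 11111111.11111000.00000000.00000000
AND operation:
Net:  00110011.11110000.00000000.00000000
Network: 51.240.0.0/13


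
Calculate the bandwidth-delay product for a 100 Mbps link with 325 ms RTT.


BDP = bandwidth * RTT
= 100 Mbps * 325 ms
= 100 * 1e6 * 325 / 1000 bits
= 32500000 bits
= 4062500 bytes
= 3967.2852 KB
BDP = 32500000 bits (4062500 bytes)


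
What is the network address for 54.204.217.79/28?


IP:   00110110.11001100.11011001.01001111
Mask: 11111111.11111111.11111111.11110000
AND operation:
Net:  00110110.11001100.11011001.01000000
Network: 54.204.217.64/28


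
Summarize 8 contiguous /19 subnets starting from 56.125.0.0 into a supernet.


Original prefix: /19
Number of subnets: 8 = 2^3
New prefix = 19 - 3 = 16
Supernet: 56.125.0.0/16


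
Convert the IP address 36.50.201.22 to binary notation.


36 = 00100100
50 = 00110010
201 = 11001001
22 = 00010110
Binary: 00100100.00110010.11001001.00010110


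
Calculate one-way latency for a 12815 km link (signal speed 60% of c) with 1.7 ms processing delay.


Speed = 0.6 * 3e5 km/s = 180000 km/s
Propagation delay = 12815 / 180000 = 0.0712 s = 71.1944 ms
Processing delay = 1.7 ms
Total one-way latency = 72.8944 ms


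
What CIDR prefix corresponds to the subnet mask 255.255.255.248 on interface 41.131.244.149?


Binary: 11111111.11111111.11111111.11111000
Count leading 1s
Prefix: /29


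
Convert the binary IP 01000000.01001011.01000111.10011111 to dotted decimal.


01000000 = 64
01001011 = 75
01000111 = 71
10011111 = 159
IP: 64.75.71.159


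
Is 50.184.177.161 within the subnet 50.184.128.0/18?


Subnet network: 50.184.128.0
Test IP AND mask: 50.184.128.0
Yes, 50.184.177.161 is in 50.184.128.0/18


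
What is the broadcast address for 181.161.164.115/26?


Network: 181.161.164.64/26
Host bits = 6
Set all host bits to 1:
Broadcast: 181.161.164.127


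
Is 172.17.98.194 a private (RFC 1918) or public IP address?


RFC 1918 private ranges:
  10.0.0.0/8 (10.0.0.0 - 10.255.255.255)
  172.16.0.0/12 (172.16.0.0 - 172.31.255.255)
  192.168.0.0/16 (192.168.0.0 - 192.168.255.255)
Private (in 172.16.0.0/12)


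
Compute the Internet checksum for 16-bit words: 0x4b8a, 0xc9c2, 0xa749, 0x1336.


Sum all words (with carry folding):
+ 0x4b8a = 0x4b8a
+ 0xc9c2 = 0x154d
+ 0xa749 = 0xbc96
+ 0x1336 = 0xcfcc
One's complement: ~0xcfcc
Checksum = 0x3033


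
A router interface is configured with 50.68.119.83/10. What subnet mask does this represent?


/10 means 10 network bits, 22 host bits
Binary: 11111111110000000000000000000000
Mask: 255.192.0.0


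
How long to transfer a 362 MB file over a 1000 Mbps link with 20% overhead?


Effective throughput = 1000 * (1 - 20/100) = 800 Mbps
File size in Mb = 362 * 8 = 2896 Mb
Time = 2896 / 800
Time = 3.62 seconds


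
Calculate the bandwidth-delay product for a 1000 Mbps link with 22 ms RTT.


BDP = bandwidth * RTT
= 1000 Mbps * 22 ms
= 1000 * 1e6 * 22 / 1000 bits
= 22000000 bits
= 2750000 bytes
= 2685.5469 KB
BDP = 22000000 bits (2750000 bytes)


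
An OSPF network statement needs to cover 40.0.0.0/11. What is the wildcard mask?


Subnet mask: 255.224.0.0
Wildcard = 255.255.255.255 - subnet mask
255 - 255 = 0
255 - 224 = 31
255 - 0 = 255
255 - 0 = 255
Wildcard: 0.31.255.255


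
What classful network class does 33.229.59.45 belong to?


First octet: 33
Binary: 00100001
0xxxxxxx -> Class A (1-126)
Class A, default mask 255.0.0.0 (/8)


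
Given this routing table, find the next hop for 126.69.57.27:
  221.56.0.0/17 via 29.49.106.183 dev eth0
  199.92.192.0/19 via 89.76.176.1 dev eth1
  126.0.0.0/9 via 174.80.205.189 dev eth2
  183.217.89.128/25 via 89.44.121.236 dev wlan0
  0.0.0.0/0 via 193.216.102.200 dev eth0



Longest prefix match for 126.69.57.27:
  /17 221.56.0.0: no
  /19 199.92.192.0: no
  /9 126.0.0.0: MATCH
  /25 183.217.89.128: no
  /0 0.0.0.0: MATCH
Selected: next-hop 174.80.205.189 via eth2 (matched /9)


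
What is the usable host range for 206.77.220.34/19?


Network: 206.77.192.0
Broadcast: 206.77.223.255
First usable = network + 1
Last usable = broadcast - 1
Range: 206.77.192.1 to 206.77.223.254


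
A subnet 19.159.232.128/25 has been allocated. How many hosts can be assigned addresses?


Host bits = 32 - 25 = 7
Total addresses = 2^7 = 128
Usable = total - 2 (network and broadcast)
Usable hosts: 126


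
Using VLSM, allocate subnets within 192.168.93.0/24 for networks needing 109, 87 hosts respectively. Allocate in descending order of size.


109 hosts -> /25 (126 usable): 192.168.93.0/25
87 hosts -> /25 (126 usable): 192.168.93.128/25
Allocation: 192.168.93.0/25 (109 hosts, 126 usable); 192.168.93.128/25 (87 hosts, 126 usable)


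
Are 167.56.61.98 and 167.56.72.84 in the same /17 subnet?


Mask: 255.255.128.0
167.56.61.98 AND mask = 167.56.0.0
167.56.72.84 AND mask = 167.56.0.0
Yes, same subnet (167.56.0.0)


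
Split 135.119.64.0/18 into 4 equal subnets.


New prefix = 18 + 2 = 20
Each subnet has 4096 addresses
  135.119.64.0/20
  135.119.80.0/20
  135.119.96.0/20
  135.119.112.0/20
Subnets: 135.119.64.0/20, 135.119.80.0/20, 135.119.96.0/20, 135.119.112.0/20


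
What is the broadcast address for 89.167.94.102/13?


Network: 89.160.0.0/13
Host bits = 19
Set all host bits to 1:
Broadcast: 89.167.255.255


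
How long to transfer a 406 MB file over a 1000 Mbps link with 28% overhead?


Effective throughput = 1000 * (1 - 28/100) = 720 Mbps
File size in Mb = 406 * 8 = 3248 Mb
Time = 3248 / 720
Time = 4.5111 seconds


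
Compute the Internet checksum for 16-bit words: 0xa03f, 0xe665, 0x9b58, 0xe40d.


Sum all words (with carry folding):
+ 0xa03f = 0xa03f
+ 0xe665 = 0x86a5
+ 0x9b58 = 0x21fe
+ 0xe40d = 0x060c
One's complement: ~0x060c
Checksum = 0xf9f3


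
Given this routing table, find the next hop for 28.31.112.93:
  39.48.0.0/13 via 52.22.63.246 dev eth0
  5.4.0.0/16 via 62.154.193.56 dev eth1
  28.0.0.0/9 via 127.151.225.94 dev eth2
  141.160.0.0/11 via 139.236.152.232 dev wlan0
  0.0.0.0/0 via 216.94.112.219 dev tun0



Longest prefix match for 28.31.112.93:
  /13 39.48.0.0: no
  /16 5.4.0.0: no
  /9 28.0.0.0: MATCH
  /11 141.160.0.0: no
  /0 0.0.0.0: MATCH
Selected: next-hop 127.151.225.94 via eth2 (matched /9)


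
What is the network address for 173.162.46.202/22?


IP:   10101101.10100010.00101110.11001010
Mask: 11111111.11111111.11111100.00000000
AND operation:
Net:  10101101.10100010.00101100.00000000
Network: 173.162.44.0/22


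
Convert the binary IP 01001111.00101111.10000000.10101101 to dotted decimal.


01001111 = 79
00101111 = 47
10000000 = 128
10101101 = 173
IP: 79.47.128.173


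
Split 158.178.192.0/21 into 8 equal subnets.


New prefix = 21 + 3 = 24
Each subnet has 256 addresses
  158.178.192.0/24
  158.178.193.0/24
  158.178.194.0/24
  158.178.195.0/24
  158.178.196.0/24
  158.178.197.0/24
  158.178.198.0/24
  158.178.199.0/24
Subnets: 158.178.192.0/24, 158.178.193.0/24, 158.178.194.0/24, 158.178.195.0/24, 158.178.196.0/24, 158.178.197.0/24, 158.178.198.0/24, 158.178.199.0/24


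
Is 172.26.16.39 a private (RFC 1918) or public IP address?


RFC 1918 private ranges:
  10.0.0.0/8 (10.0.0.0 - 10.255.255.255)
  172.16.0.0/12 (172.16.0.0 - 172.31.255.255)
  192.168.0.0/16 (192.168.0.0 - 192.168.255.255)
Private (in 172.16.0.0/12)


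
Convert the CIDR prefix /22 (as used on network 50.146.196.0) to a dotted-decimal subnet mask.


/22 means 22 network bits, 10 host bits
Binary: 11111111111111111111110000000000
Mask: 255.255.252.0


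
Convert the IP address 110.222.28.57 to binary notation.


110 = 01101110
222 = 11011110
28 = 00011100
57 = 00111001
Binary: 01101110.11011110.00011100.00111001


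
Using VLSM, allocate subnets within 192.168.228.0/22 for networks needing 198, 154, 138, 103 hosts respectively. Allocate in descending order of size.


198 hosts -> /24 (254 usable): 192.168.228.0/24
154 hosts -> /24 (254 usable): 192.168.229.0/24
138 hosts -> /24 (254 usable): 192.168.230.0/24
103 hosts -> /25 (126 usable): 192.168.231.0/25
Allocation: 192.168.228.0/24 (198 hosts, 254 usable); 192.168.229.0/24 (154 hosts, 254 usable); 192.168.230.0/24 (138 hosts, 254 usable); 192.168.231.0/25 (103 hosts, 126 usable)


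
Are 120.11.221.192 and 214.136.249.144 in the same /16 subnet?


Mask: 255.255.0.0
120.11.221.192 AND mask = 120.11.0.0
214.136.249.144 AND mask = 214.136.0.0
No, different subnets (120.11.0.0 vs 214.136.0.0)


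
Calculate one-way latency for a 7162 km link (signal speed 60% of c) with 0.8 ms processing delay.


Speed = 0.6 * 3e5 km/s = 180000 km/s
Propagation delay = 7162 / 180000 = 0.0398 s = 39.7889 ms
Processing delay = 0.8 ms
Total one-way latency = 40.5889 ms


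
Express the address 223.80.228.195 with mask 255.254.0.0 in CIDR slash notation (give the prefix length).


Binary: 11111111.11111110.00000000.00000000
Count leading 1s
Prefix: /15


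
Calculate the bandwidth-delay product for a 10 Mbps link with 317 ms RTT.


BDP = bandwidth * RTT
= 10 Mbps * 317 ms
= 10 * 1e6 * 317 / 1000 bits
= 3170000 bits
= 396250 bytes
= 386.9629 KB
BDP = 3170000 bits (396250 bytes)


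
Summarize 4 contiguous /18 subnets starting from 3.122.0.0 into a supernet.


Original prefix: /18
Number of subnets: 4 = 2^2
New prefix = 18 - 2 = 16
Supernet: 3.122.0.0/16


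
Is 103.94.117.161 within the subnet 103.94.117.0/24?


Subnet network: 103.94.117.0
Test IP AND mask: 103.94.117.0
Yes, 103.94.117.161 is in 103.94.117.0/24


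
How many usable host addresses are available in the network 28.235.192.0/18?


Host bits = 32 - 18 = 14
Total addresses = 2^14 = 16384
Usable = total - 2 (network and broadcast)
Usable hosts: 16382


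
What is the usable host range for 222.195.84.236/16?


Network: 222.195.0.0
Broadcast: 222.195.255.255
First usable = network + 1
Last usable = broadcast - 1
Range: 222.195.0.1 to 222.195.255.254


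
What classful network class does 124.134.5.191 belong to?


First octet: 124
Binary: 01111100
0xxxxxxx -> Class A (1-126)
Class A, default mask 255.0.0.0 (/8)


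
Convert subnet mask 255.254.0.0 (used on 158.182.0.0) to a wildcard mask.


Subnet mask: 255.254.0.0
Wildcard = 255.255.255.255 - subnet mask
255 - 255 = 0
255 - 254 = 1
255 - 0 = 255
255 - 0 = 255
Wildcard: 0.1.255.255


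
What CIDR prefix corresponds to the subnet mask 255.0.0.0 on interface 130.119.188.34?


Binary: 11111111.00000000.00000000.00000000
Count leading 1s
Prefix: /8


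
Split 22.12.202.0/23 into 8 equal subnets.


New prefix = 23 + 3 = 26
Each subnet has 64 addresses
  22.12.202.0/26
  22.12.202.64/26
  22.12.202.128/26
  22.12.202.192/26
  22.12.203.0/26
  22.12.203.64/26
  22.12.203.128/26
  22.12.203.192/26
Subnets: 22.12.202.0/26, 22.12.202.64/26, 22.12.202.128/26, 22.12.202.192/26, 22.12.203.0/26, 22.12.203.64/26, 22.12.203.128/26, 22.12.203.192/26


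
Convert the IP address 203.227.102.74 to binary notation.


203 = 11001011
227 = 11100011
102 = 01100110
74 = 01001010
Binary: 11001011.11100011.01100110.01001010


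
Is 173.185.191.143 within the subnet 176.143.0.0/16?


Subnet network: 176.143.0.0
Test IP AND mask: 173.185.0.0
No, 173.185.191.143 is not in 176.143.0.0/16


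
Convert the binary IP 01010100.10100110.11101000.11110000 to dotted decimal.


01010100 = 84
10100110 = 166
11101000 = 232
11110000 = 240
IP: 84.166.232.240


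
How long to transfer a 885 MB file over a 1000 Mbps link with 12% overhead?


Effective throughput = 1000 * (1 - 12/100) = 880 Mbps
File size in Mb = 885 * 8 = 7080 Mb
Time = 7080 / 880
Time = 8.0455 seconds


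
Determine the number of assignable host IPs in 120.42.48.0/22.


Host bits = 32 - 22 = 10
Total addresses = 2^10 = 1024
Usable = total - 2 (network and broadcast)
Usable hosts: 1022


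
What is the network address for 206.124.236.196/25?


IP:   11001110.01111100.11101100.11000100
Mask: 11111111.11111111.11111111.10000000
AND operation:
Net:  11001110.01111100.11101100.10000000
Network: 206.124.236.128/25


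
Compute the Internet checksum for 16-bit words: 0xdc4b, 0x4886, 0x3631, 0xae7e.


Sum all words (with carry folding):
+ 0xdc4b = 0xdc4b
+ 0x4886 = 0x24d2
+ 0x3631 = 0x5b03
+ 0xae7e = 0x0982
One's complement: ~0x0982
Checksum = 0xf67d


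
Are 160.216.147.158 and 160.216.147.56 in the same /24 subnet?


Mask: 255.255.255.0
160.216.147.158 AND mask = 160.216.147.0
160.216.147.56 AND mask = 160.216.147.0
Yes, same subnet (160.216.147.0)


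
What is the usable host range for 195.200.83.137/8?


Network: 195.0.0.0
Broadcast: 195.255.255.255
First usable = network + 1
Last usable = broadcast - 1
Range: 195.0.0.1 to 195.255.255.254


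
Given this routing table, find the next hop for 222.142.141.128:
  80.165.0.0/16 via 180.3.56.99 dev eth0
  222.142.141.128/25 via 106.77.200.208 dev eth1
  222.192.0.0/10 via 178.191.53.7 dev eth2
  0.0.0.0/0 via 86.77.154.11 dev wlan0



Longest prefix match for 222.142.141.128:
  /16 80.165.0.0: no
  /25 222.142.141.128: MATCH
  /10 222.192.0.0: no
  /0 0.0.0.0: MATCH
Selected: next-hop 106.77.200.208 via eth1 (matched /25)


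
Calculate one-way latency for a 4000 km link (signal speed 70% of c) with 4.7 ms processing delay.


Speed = 0.7 * 3e5 km/s = 210000 km/s
Propagation delay = 4000 / 210000 = 0.019 s = 19.0476 ms
Processing delay = 4.7 ms
Total one-way latency = 23.7476 ms


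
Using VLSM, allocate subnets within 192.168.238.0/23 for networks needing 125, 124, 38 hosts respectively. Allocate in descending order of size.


125 hosts -> /25 (126 usable): 192.168.238.0/25
124 hosts -> /25 (126 usable): 192.168.238.128/25
38 hosts -> /26 (62 usable): 192.168.239.0/26
Allocation: 192.168.238.0/25 (125 hosts, 126 usable); 192.168.238.128/25 (124 hosts, 126 usable); 192.168.239.0/26 (38 hosts, 62 usable)


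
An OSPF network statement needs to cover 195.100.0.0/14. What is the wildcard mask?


Subnet mask: 255.252.0.0
Wildcard = 255.255.255.255 - subnet mask
255 - 255 = 0
255 - 252 = 3
255 - 0 = 255
255 - 0 = 255
Wildcard: 0.3.255.255


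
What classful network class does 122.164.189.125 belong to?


First octet: 122
Binary: 01111010
0xxxxxxx -> Class A (1-126)
Class A, default mask 255.0.0.0 (/8)


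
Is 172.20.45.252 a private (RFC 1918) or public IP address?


RFC 1918 private ranges:
  10.0.0.0/8 (10.0.0.0 - 10.255.255.255)
  172.16.0.0/12 (172.16.0.0 - 172.31.255.255)
  192.168.0.0/16 (192.168.0.0 - 192.168.255.255)
Private (in 172.16.0.0/12)


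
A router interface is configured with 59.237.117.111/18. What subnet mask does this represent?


/18 means 18 network bits, 14 host bits
Binary: 11111111111111111100000000000000
Mask: 255.255.192.0


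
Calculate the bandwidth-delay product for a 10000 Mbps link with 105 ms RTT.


BDP = bandwidth * RTT
= 10000 Mbps * 105 ms
= 10000 * 1e6 * 105 / 1000 bits
= 1050000000 bits
= 131250000 bytes
= 128173.8281 KB
BDP = 1050000000 bits (131250000 bytes)


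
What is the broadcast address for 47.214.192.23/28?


Network: 47.214.192.16/28
Host bits = 4
Set all host bits to 1:
Broadcast: 47.214.192.31


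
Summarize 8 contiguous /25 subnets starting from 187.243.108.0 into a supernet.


Original prefix: /25
Number of subnets: 8 = 2^3
New prefix = 25 - 3 = 22
Supernet: 187.243.108.0/22


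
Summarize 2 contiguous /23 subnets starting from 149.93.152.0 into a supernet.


Original prefix: /23
Number of subnets: 2 = 2^1
New prefix = 23 - 1 = 22
Supernet: 149.93.152.0/22


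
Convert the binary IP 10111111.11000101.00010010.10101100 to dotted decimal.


10111111 = 191
11000101 = 197
00010010 = 18
10101100 = 172
IP: 191.197.18.172


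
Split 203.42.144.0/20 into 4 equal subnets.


New prefix = 20 + 2 = 22
Each subnet has 1024 addresses
  203.42.144.0/22
  203.42.148.0/22
  203.42.152.0/22
  203.42.156.0/22
Subnets: 203.42.144.0/22, 203.42.148.0/22, 203.42.152.0/22, 203.42.156.0/22


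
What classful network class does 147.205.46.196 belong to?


First octet: 147
Binary: 10010011
10xxxxxx -> Class B (128-191)
Class B, default mask 255.255.0.0 (/16)


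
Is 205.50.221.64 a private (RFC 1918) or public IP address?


RFC 1918 private ranges:
  10.0.0.0/8 (10.0.0.0 - 10.255.255.255)
  172.16.0.0/12 (172.16.0.0 - 172.31.255.255)
  192.168.0.0/16 (192.168.0.0 - 192.168.255.255)
Public (not in any RFC 1918 range)


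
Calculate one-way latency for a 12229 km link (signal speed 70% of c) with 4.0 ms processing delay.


Speed = 0.7 * 3e5 km/s = 210000 km/s
Propagation delay = 12229 / 210000 = 0.0582 s = 58.2333 ms
Processing delay = 4.0 ms
Total one-way latency = 62.2333 ms


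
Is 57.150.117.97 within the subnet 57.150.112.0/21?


Subnet network: 57.150.112.0
Test IP AND mask: 57.150.112.0
Yes, 57.150.117.97 is in 57.150.112.0/21


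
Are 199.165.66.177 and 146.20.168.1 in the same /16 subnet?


Mask: 255.255.0.0
199.165.66.177 AND mask = 199.165.0.0
146.20.168.1 AND mask = 146.20.0.0
No, different subnets (199.165.0.0 vs 146.20.0.0)


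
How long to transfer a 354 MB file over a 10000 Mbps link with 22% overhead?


Effective throughput = 10000 * (1 - 22/100) = 7800 Mbps
File size in Mb = 354 * 8 = 2832 Mb
Time = 2832 / 7800
Time = 0.3631 seconds


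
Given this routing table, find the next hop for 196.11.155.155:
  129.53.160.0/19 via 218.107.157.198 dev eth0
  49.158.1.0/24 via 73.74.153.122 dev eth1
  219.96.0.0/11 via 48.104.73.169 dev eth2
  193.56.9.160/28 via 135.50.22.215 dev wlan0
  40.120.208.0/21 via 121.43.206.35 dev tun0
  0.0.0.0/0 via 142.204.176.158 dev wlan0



Longest prefix match for 196.11.155.155:
  /19 129.53.160.0: no
  /24 49.158.1.0: no
  /11 219.96.0.0: no
  /28 193.56.9.160: no
  /21 40.120.208.0: no
  /0 0.0.0.0: MATCH
Selected: next-hop 142.204.176.158 via wlan0 (matched /0)


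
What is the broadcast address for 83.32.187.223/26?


Network: 83.32.187.192/26
Host bits = 6
Set all host bits to 1:
Broadcast: 83.32.187.255


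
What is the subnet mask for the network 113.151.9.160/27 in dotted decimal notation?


/27 means 27 network bits, 5 host bits
Binary: 11111111111111111111111111100000
Mask: 255.255.255.224


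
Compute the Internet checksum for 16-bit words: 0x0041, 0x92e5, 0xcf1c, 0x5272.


Sum all words (with carry folding):
+ 0x0041 = 0x0041
+ 0x92e5 = 0x9326
+ 0xcf1c = 0x6243
+ 0x5272 = 0xb4b5
One's complement: ~0xb4b5
Checksum = 0x4b4a


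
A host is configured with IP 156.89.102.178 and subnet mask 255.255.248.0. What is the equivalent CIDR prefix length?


Binary: 11111111.11111111.11111000.00000000
Count leading 1s
Prefix: /21


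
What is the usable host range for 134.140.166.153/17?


Network: 134.140.128.0
Broadcast: 134.140.255.255
First usable = network + 1
Last usable = broadcast - 1
Range: 134.140.128.1 to 134.140.255.254


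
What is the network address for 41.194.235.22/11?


IP:   00101001.11000010.11101011.00010110
Mask: 11111111.11100000.00000000.00000000
AND operation:
Net:  00101001.11000000.00000000.00000000
Network: 41.192.0.0/11


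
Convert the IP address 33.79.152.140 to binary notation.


33 = 00100001
79 = 01001111
152 = 10011000
140 = 10001100
Binary: 00100001.01001111.10011000.10001100


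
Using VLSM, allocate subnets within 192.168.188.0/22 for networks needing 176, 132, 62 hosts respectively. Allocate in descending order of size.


176 hosts -> /24 (254 usable): 192.168.188.0/24
132 hosts -> /24 (254 usable): 192.168.189.0/24
62 hosts -> /26 (62 usable): 192.168.190.0/26
Allocation: 192.168.188.0/24 (176 hosts, 254 usable); 192.168.189.0/24 (132 hosts, 254 usable); 192.168.190.0/26 (62 hosts, 62 usable)


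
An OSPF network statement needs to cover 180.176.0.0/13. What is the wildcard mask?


Subnet mask: 255.248.0.0
Wildcard = 255.255.255.255 - subnet mask
255 - 255 = 0
255 - 248 = 7
255 - 0 = 255
255 - 0 = 255
Wildcard: 0.7.255.255


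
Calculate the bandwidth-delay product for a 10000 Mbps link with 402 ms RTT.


BDP = bandwidth * RTT
= 10000 Mbps * 402 ms
= 10000 * 1e6 * 402 / 1000 bits
= 4020000000 bits
= 502500000 bytes
= 490722.6562 KB
BDP = 4020000000 bits (502500000 bytes)


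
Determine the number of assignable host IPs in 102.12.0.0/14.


Host bits = 32 - 14 = 18
Total addresses = 2^18 = 262144
Usable = total - 2 (network and broadcast)
Usable hosts: 262142


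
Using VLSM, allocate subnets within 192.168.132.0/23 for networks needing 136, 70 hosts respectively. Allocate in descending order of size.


136 hosts -> /24 (254 usable): 192.168.132.0/24
70 hosts -> /25 (126 usable): 192.168.133.0/25
Allocation: 192.168.132.0/24 (136 hosts, 254 usable); 192.168.133.0/25 (70 hosts, 126 usable)


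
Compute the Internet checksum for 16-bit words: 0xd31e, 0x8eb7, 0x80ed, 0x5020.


Sum all words (with carry folding):
+ 0xd31e = 0xd31e
+ 0x8eb7 = 0x61d6
+ 0x80ed = 0xe2c3
+ 0x5020 = 0x32e4
One's complement: ~0x32e4
Checksum = 0xcd1b


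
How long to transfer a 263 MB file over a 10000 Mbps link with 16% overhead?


Effective throughput = 10000 * (1 - 16/100) = 8400 Mbps
File size in Mb = 263 * 8 = 2104 Mb
Time = 2104 / 8400
Time = 0.2505 seconds


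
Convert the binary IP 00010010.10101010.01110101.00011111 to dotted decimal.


00010010 = 18
10101010 = 170
01110101 = 117
00011111 = 31
IP: 18.170.117.31


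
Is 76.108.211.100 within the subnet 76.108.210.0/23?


Subnet network: 76.108.210.0
Test IP AND mask: 76.108.210.0
Yes, 76.108.211.100 is in 76.108.210.0/23


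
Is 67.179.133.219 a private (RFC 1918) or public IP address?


RFC 1918 private ranges:
  10.0.0.0/8 (10.0.0.0 - 10.255.255.255)
  172.16.0.0/12 (172.16.0.0 - 172.31.255.255)
  192.168.0.0/16 (192.168.0.0 - 192.168.255.255)
Public (not in any RFC 1918 range)


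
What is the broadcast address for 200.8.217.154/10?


Network: 200.0.0.0/10
Host bits = 22
Set all host bits to 1:
Broadcast: 200.63.255.255
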